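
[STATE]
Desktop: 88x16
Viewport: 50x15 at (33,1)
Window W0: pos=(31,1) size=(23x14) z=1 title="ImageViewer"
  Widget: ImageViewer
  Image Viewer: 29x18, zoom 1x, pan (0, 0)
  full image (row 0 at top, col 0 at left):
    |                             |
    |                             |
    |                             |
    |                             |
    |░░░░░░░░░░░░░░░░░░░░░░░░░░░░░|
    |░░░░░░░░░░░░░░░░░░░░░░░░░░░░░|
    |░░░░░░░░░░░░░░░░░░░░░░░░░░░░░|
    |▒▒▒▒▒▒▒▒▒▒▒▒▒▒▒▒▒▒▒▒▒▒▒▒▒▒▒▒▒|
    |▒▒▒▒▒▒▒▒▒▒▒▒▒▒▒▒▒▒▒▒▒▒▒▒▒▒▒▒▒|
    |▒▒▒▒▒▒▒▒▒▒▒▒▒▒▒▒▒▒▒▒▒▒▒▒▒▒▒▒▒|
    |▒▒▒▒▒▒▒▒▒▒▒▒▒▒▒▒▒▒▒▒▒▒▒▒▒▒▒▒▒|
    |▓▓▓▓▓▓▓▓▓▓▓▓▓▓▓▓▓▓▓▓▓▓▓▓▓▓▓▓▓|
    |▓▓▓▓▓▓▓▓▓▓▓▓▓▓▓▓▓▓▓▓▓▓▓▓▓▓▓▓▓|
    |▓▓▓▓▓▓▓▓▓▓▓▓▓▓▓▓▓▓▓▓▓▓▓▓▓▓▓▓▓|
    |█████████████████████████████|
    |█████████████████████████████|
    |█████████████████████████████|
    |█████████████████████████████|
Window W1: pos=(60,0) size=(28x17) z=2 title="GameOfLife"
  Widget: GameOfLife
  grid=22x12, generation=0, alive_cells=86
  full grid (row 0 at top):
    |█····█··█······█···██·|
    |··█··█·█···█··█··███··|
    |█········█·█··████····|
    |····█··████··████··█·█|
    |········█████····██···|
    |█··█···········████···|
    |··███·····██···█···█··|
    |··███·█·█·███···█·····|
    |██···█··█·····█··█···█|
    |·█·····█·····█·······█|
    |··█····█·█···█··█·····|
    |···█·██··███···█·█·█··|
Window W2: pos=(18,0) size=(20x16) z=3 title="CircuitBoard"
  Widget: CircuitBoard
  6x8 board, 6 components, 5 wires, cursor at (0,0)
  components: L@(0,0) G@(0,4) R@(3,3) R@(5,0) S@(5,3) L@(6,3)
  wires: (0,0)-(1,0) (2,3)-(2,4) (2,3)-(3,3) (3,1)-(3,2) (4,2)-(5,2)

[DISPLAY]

    ┃━━━━━━━━━━━━━━━┓      ┃ GameOfLife           
────┨Viewer         ┃      ┠──────────────────────
    ┃───────────────┨      ┃Gen: 0                
    ┃               ┃      ┃█····█··█······█···██·
    ┃               ┃      ┃··█··█·█···█··█··███··
    ┃               ┃      ┃█········█·█··████····
    ┃               ┃      ┃····█··████··████··█·█
  · ┃░░░░░░░░░░░░░░░┃      ┃········█████····██···
  │ ┃░░░░░░░░░░░░░░░┃      ┃█··█···········████···
  R ┃░░░░░░░░░░░░░░░┃      ┃··███·····██···█···█··
    ┃▒▒▒▒▒▒▒▒▒▒▒▒▒▒▒┃      ┃··███·█·█·███···█·····
    ┃▒▒▒▒▒▒▒▒▒▒▒▒▒▒▒┃      ┃██···█··█·····█··█···█
    ┃▒▒▒▒▒▒▒▒▒▒▒▒▒▒▒┃      ┃·█·····█·····█·······█
  S ┃━━━━━━━━━━━━━━━┛      ┃··█····█·█···█··█·····
━━━━┛                      ┃···█·██··███···█·█·█··


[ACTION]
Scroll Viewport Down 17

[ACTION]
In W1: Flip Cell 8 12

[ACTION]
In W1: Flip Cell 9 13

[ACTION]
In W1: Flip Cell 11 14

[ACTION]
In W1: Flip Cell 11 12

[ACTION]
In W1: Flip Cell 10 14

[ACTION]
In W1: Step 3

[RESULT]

    ┃━━━━━━━━━━━━━━━┓      ┃ GameOfLife           
────┨Viewer         ┃      ┠──────────────────────
    ┃───────────────┨      ┃Gen: 3                
    ┃               ┃      ┃······█████········██·
    ┃               ┃      ┃·····██·█············█
    ┃               ┃      ┃·····██······█····█··█
    ┃               ┃      ┃·········█········█·█·
  · ┃░░░░░░░░░░░░░░░┃      ┃··███·····█████···█·█·
  │ ┃░░░░░░░░░░░░░░░┃      ┃·········██·█·██······
  R ┃░░░░░░░░░░░░░░░┃      ┃····█····██···███·····
    ┃▒▒▒▒▒▒▒▒▒▒▒▒▒▒▒┃      ┃█····█······█··██·····
    ┃▒▒▒▒▒▒▒▒▒▒▒▒▒▒▒┃      ┃█·████··█···█···█·····
    ┃▒▒▒▒▒▒▒▒▒▒▒▒▒▒▒┃      ┃·█··██·····██··██·····
  S ┃━━━━━━━━━━━━━━━┛      ┃················█·····
━━━━┛                      ┃········██·····█······


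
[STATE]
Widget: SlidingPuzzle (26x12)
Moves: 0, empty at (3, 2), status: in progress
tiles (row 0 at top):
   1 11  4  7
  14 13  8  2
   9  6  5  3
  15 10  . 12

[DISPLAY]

┌────┬────┬────┬────┐     
│  1 │ 11 │  4 │  7 │     
├────┼────┼────┼────┤     
│ 14 │ 13 │  8 │  2 │     
├────┼────┼────┼────┤     
│  9 │  6 │  5 │  3 │     
├────┼────┼────┼────┤     
│ 15 │ 10 │    │ 12 │     
└────┴────┴────┴────┘     
Moves: 0                  
                          
                          


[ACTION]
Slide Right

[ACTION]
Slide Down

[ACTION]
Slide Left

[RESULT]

┌────┬────┬────┬────┐     
│  1 │ 11 │  4 │  7 │     
├────┼────┼────┼────┤     
│ 14 │ 13 │  8 │  2 │     
├────┼────┼────┼────┤     
│  9 │  5 │    │  3 │     
├────┼────┼────┼────┤     
│ 15 │  6 │ 10 │ 12 │     
└────┴────┴────┴────┘     
Moves: 3                  
                          
                          


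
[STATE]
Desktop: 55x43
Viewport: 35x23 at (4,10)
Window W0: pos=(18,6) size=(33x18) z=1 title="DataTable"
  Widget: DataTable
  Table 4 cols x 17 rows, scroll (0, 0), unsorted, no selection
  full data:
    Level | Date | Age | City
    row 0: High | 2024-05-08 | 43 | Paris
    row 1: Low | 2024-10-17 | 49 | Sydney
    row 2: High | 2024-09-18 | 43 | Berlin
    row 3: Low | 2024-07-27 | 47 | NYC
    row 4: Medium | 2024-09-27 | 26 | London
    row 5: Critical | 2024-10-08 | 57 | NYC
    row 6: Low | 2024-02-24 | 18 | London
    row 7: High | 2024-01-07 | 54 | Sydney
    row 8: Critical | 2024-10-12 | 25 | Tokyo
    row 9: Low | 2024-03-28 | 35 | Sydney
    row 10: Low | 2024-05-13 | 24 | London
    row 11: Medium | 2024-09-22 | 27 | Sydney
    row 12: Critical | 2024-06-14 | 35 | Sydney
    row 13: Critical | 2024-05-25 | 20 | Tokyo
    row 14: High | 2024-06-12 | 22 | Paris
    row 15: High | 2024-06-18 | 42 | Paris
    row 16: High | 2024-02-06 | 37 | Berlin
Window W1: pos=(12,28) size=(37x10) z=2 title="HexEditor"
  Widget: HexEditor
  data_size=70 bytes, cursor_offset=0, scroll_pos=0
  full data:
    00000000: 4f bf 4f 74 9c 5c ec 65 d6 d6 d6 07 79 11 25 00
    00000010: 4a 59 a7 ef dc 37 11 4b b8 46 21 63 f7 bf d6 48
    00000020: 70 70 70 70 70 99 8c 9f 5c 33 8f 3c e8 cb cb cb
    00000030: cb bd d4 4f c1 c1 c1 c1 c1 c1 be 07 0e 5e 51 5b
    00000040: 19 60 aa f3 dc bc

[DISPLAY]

              ┃────────┼──────────┼
              ┃High    │2024-05-08│
              ┃Low     │2024-10-17│
              ┃High    │2024-09-18│
              ┃Low     │2024-07-27│
              ┃Medium  │2024-09-27│
              ┃Critical│2024-10-08│
              ┃Low     │2024-02-24│
              ┃High    │2024-01-07│
              ┃Critical│2024-10-12│
              ┃Low     │2024-03-28│
              ┃Low     │2024-05-13│
              ┃Medium  │2024-09-22│
              ┗━━━━━━━━━━━━━━━━━━━━
                                   
                                   
                                   
                                   
        ┏━━━━━━━━━━━━━━━━━━━━━━━━━━
        ┃ HexEditor                
        ┠──────────────────────────
        ┃00000000  4F bf 4f 74 9c 5
        ┃00000010  4a 59 a7 ef dc 3


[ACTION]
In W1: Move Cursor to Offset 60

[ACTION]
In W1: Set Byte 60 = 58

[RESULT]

              ┃────────┼──────────┼
              ┃High    │2024-05-08│
              ┃Low     │2024-10-17│
              ┃High    │2024-09-18│
              ┃Low     │2024-07-27│
              ┃Medium  │2024-09-27│
              ┃Critical│2024-10-08│
              ┃Low     │2024-02-24│
              ┃High    │2024-01-07│
              ┃Critical│2024-10-12│
              ┃Low     │2024-03-28│
              ┃Low     │2024-05-13│
              ┃Medium  │2024-09-22│
              ┗━━━━━━━━━━━━━━━━━━━━
                                   
                                   
                                   
                                   
        ┏━━━━━━━━━━━━━━━━━━━━━━━━━━
        ┃ HexEditor                
        ┠──────────────────────────
        ┃00000000  4f bf 4f 74 9c 5
        ┃00000010  4a 59 a7 ef dc 3


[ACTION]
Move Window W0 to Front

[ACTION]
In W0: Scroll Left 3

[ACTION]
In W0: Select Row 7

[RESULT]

              ┃────────┼──────────┼
              ┃High    │2024-05-08│
              ┃Low     │2024-10-17│
              ┃High    │2024-09-18│
              ┃Low     │2024-07-27│
              ┃Medium  │2024-09-27│
              ┃Critical│2024-10-08│
              ┃Low     │2024-02-24│
              ┃>igh    │2024-01-07│
              ┃Critical│2024-10-12│
              ┃Low     │2024-03-28│
              ┃Low     │2024-05-13│
              ┃Medium  │2024-09-22│
              ┗━━━━━━━━━━━━━━━━━━━━
                                   
                                   
                                   
                                   
        ┏━━━━━━━━━━━━━━━━━━━━━━━━━━
        ┃ HexEditor                
        ┠──────────────────────────
        ┃00000000  4f bf 4f 74 9c 5
        ┃00000010  4a 59 a7 ef dc 3


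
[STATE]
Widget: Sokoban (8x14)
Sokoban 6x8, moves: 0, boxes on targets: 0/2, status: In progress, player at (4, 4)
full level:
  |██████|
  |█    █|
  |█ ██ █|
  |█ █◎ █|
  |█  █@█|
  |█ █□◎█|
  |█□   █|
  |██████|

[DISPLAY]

██████  
█    █  
█ ██ █  
█ █◎ █  
█  █@█  
█ █□◎█  
█□   █  
██████  
Moves: 0
        
        
        
        
        


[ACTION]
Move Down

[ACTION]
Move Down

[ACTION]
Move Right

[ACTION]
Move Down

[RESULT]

██████  
█    █  
█ ██ █  
█ █◎ █  
█  █ █  
█ █□◎█  
█□  @█  
██████  
Moves: 2
        
        
        
        
        


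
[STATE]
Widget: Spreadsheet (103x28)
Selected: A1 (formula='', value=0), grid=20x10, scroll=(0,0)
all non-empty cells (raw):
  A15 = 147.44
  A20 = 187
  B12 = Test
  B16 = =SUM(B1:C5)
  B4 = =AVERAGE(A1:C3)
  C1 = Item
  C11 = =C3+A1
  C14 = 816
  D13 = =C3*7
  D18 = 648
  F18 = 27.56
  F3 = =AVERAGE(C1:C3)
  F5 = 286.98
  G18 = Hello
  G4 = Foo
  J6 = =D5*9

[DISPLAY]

A1:                                                                                                    
       A       B       C       D       E       F       G       H       I       J                       
-------------------------------------------------------------------------------------------------------
  1      [0]       0Item           0       0       0       0       0       0       0                   
  2        0       0       0       0       0       0       0       0       0       0                   
  3        0       0       0       0       0       0       0       0       0       0                   
  4        0       0       0       0       0       0Foo            0       0       0                   
  5        0       0       0       0       0  286.98       0       0       0       0                   
  6        0       0       0       0       0       0       0       0       0       0                   
  7        0       0       0       0       0       0       0       0       0       0                   
  8        0       0       0       0       0       0       0       0       0       0                   
  9        0       0       0       0       0       0       0       0       0       0                   
 10        0       0       0       0       0       0       0       0       0       0                   
 11        0       0       0       0       0       0       0       0       0       0                   
 12        0Test           0       0       0       0       0       0       0       0                   
 13        0       0       0       0       0       0       0       0       0       0                   
 14        0       0     816       0       0       0       0       0       0       0                   
 15   147.44       0       0       0       0       0       0       0       0       0                   
 16        0       0       0       0       0       0       0       0       0       0                   
 17        0       0       0       0       0       0       0       0       0       0                   
 18        0       0       0     648       0   27.56Hello          0       0       0                   
 19        0       0       0       0       0       0       0       0       0       0                   
 20      187       0       0       0       0       0       0       0       0       0                   
                                                                                                       
                                                                                                       
                                                                                                       
                                                                                                       
                                                                                                       


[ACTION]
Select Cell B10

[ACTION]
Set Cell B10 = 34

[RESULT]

B10: 34                                                                                                
       A       B       C       D       E       F       G       H       I       J                       
-------------------------------------------------------------------------------------------------------
  1        0       0Item           0       0       0       0       0       0       0                   
  2        0       0       0       0       0       0       0       0       0       0                   
  3        0       0       0       0       0       0       0       0       0       0                   
  4        0       0       0       0       0       0Foo            0       0       0                   
  5        0       0       0       0       0  286.98       0       0       0       0                   
  6        0       0       0       0       0       0       0       0       0       0                   
  7        0       0       0       0       0       0       0       0       0       0                   
  8        0       0       0       0       0       0       0       0       0       0                   
  9        0       0       0       0       0       0       0       0       0       0                   
 10        0    [34]       0       0       0       0       0       0       0       0                   
 11        0       0       0       0       0       0       0       0       0       0                   
 12        0Test           0       0       0       0       0       0       0       0                   
 13        0       0       0       0       0       0       0       0       0       0                   
 14        0       0     816       0       0       0       0       0       0       0                   
 15   147.44       0       0       0       0       0       0       0       0       0                   
 16        0       0       0       0       0       0       0       0       0       0                   
 17        0       0       0       0       0       0       0       0       0       0                   
 18        0       0       0     648       0   27.56Hello          0       0       0                   
 19        0       0       0       0       0       0       0       0       0       0                   
 20      187       0       0       0       0       0       0       0       0       0                   
                                                                                                       
                                                                                                       
                                                                                                       
                                                                                                       
                                                                                                       


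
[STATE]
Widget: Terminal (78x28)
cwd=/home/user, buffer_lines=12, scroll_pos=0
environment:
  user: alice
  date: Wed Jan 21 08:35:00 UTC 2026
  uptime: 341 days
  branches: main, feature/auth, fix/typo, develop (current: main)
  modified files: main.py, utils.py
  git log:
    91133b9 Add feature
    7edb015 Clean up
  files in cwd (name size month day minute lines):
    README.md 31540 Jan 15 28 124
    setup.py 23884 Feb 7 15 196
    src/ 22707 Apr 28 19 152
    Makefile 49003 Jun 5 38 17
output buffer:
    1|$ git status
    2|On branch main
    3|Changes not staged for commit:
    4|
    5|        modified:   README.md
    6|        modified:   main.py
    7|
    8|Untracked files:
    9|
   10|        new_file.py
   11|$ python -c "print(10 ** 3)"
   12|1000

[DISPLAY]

$ git status                                                                  
On branch main                                                                
Changes not staged for commit:                                                
                                                                              
        modified:   README.md                                                 
        modified:   main.py                                                   
                                                                              
Untracked files:                                                              
                                                                              
        new_file.py                                                           
$ python -c "print(10 ** 3)"                                                  
1000                                                                          
$ █                                                                           
                                                                              
                                                                              
                                                                              
                                                                              
                                                                              
                                                                              
                                                                              
                                                                              
                                                                              
                                                                              
                                                                              
                                                                              
                                                                              
                                                                              
                                                                              


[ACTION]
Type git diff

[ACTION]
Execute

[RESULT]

$ git status                                                                  
On branch main                                                                
Changes not staged for commit:                                                
                                                                              
        modified:   README.md                                                 
        modified:   main.py                                                   
                                                                              
Untracked files:                                                              
                                                                              
        new_file.py                                                           
$ python -c "print(10 ** 3)"                                                  
1000                                                                          
$ git diff                                                                    
diff --git a/main.py b/main.py                                                
--- a/main.py                                                                 
+++ b/main.py                                                                 
@@ -1,3 +1,4 @@                                                               
+# updated                                                                    
 import sys                                                                   
$ █                                                                           
                                                                              
                                                                              
                                                                              
                                                                              
                                                                              
                                                                              
                                                                              
                                                                              


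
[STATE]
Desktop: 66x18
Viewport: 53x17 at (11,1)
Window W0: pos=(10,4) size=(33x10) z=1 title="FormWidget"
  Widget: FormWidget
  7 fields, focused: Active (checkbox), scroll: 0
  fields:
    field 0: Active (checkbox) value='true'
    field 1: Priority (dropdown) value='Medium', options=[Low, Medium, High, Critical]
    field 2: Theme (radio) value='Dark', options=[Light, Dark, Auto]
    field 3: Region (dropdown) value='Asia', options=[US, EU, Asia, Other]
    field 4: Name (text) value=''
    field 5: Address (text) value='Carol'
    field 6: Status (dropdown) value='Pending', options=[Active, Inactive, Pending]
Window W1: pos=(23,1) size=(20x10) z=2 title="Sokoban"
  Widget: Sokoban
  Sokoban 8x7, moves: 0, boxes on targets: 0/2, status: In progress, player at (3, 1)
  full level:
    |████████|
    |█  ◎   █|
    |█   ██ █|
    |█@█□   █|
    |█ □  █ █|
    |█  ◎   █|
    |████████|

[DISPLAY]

            ┏━━━━━━━━━━━━━━━━━━┓                     
            ┃ Sokoban          ┃                     
            ┠──────────────────┨                     
━━━━━━━━━━━━┃████████          ┃                     
 FormWidget ┃█  ◎   █          ┃                     
────────────┃█   ██ █          ┃                     
> Active:   ┃█@█□   █          ┃                     
  Priority: ┃█ □  █ █          ┃                     
  Theme:    ┃█  ◎   █          ┃                     
  Region:   ┗━━━━━━━━━━━━━━━━━━┛                     
  Name:       [               ]┃                     
  Address:    [Carol          ]┃                     
━━━━━━━━━━━━━━━━━━━━━━━━━━━━━━━┛                     
                                                     
                                                     
                                                     
                                                     


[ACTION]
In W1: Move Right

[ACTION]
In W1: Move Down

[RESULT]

            ┏━━━━━━━━━━━━━━━━━━┓                     
            ┃ Sokoban          ┃                     
            ┠──────────────────┨                     
━━━━━━━━━━━━┃████████          ┃                     
 FormWidget ┃█  ◎   █          ┃                     
────────────┃█   ██ █          ┃                     
> Active:   ┃█ █□   █          ┃                     
  Priority: ┃█@□  █ █          ┃                     
  Theme:    ┃█  ◎   █          ┃                     
  Region:   ┗━━━━━━━━━━━━━━━━━━┛                     
  Name:       [               ]┃                     
  Address:    [Carol          ]┃                     
━━━━━━━━━━━━━━━━━━━━━━━━━━━━━━━┛                     
                                                     
                                                     
                                                     
                                                     


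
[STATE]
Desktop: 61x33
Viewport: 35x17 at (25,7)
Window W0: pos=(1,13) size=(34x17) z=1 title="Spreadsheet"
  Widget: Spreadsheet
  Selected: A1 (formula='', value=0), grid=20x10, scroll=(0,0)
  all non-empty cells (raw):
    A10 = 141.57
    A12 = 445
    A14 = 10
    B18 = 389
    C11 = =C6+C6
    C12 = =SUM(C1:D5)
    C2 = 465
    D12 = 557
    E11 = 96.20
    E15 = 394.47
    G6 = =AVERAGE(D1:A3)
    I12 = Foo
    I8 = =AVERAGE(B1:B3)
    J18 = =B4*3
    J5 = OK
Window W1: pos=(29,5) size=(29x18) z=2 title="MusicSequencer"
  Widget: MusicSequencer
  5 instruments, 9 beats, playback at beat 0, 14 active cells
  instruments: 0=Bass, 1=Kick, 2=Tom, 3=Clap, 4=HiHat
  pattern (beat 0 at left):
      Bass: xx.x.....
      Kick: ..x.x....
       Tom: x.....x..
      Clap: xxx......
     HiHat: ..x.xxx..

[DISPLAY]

    ┠───────────────────────────┨  
    ┃      ▼12345678            ┃  
    ┃  Bass██·█·····            ┃  
    ┃  Kick··█·█····            ┃  
    ┃   Tom█·····█··            ┃  
    ┃  Clap███······            ┃  
━━━━┃ HiHat··█·███··            ┃  
    ┃                           ┃  
────┃                           ┃  
    ┃                           ┃  
C   ┃                           ┃  
----┃                           ┃  
    ┃                           ┃  
  46┃                           ┃  
    ┃                           ┃  
    ┗━━━━━━━━━━━━━━━━━━━━━━━━━━━┛  
    0    ┃                         


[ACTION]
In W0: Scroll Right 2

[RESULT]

    ┠───────────────────────────┨  
    ┃      ▼12345678            ┃  
    ┃  Bass██·█·····            ┃  
    ┃  Kick··█·█····            ┃  
    ┃   Tom█·····█··            ┃  
    ┃  Clap███······            ┃  
━━━━┃ HiHat··█·███··            ┃  
    ┃                           ┃  
────┃                           ┃  
    ┃                           ┃  
E   ┃                           ┃  
----┃                           ┃  
    ┃                           ┃  
    ┃                           ┃  
    ┃                           ┃  
    ┗━━━━━━━━━━━━━━━━━━━━━━━━━━━┛  
    0    ┃                         


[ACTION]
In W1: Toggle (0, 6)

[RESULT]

    ┠───────────────────────────┨  
    ┃      ▼12345678            ┃  
    ┃  Bass██·█··█··            ┃  
    ┃  Kick··█·█····            ┃  
    ┃   Tom█·····█··            ┃  
    ┃  Clap███······            ┃  
━━━━┃ HiHat··█·███··            ┃  
    ┃                           ┃  
────┃                           ┃  
    ┃                           ┃  
E   ┃                           ┃  
----┃                           ┃  
    ┃                           ┃  
    ┃                           ┃  
    ┃                           ┃  
    ┗━━━━━━━━━━━━━━━━━━━━━━━━━━━┛  
    0    ┃                         


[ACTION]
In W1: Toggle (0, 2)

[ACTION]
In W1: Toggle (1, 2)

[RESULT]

    ┠───────────────────────────┨  
    ┃      ▼12345678            ┃  
    ┃  Bass████··█··            ┃  
    ┃  Kick····█····            ┃  
    ┃   Tom█·····█··            ┃  
    ┃  Clap███······            ┃  
━━━━┃ HiHat··█·███··            ┃  
    ┃                           ┃  
────┃                           ┃  
    ┃                           ┃  
E   ┃                           ┃  
----┃                           ┃  
    ┃                           ┃  
    ┃                           ┃  
    ┃                           ┃  
    ┗━━━━━━━━━━━━━━━━━━━━━━━━━━━┛  
    0    ┃                         


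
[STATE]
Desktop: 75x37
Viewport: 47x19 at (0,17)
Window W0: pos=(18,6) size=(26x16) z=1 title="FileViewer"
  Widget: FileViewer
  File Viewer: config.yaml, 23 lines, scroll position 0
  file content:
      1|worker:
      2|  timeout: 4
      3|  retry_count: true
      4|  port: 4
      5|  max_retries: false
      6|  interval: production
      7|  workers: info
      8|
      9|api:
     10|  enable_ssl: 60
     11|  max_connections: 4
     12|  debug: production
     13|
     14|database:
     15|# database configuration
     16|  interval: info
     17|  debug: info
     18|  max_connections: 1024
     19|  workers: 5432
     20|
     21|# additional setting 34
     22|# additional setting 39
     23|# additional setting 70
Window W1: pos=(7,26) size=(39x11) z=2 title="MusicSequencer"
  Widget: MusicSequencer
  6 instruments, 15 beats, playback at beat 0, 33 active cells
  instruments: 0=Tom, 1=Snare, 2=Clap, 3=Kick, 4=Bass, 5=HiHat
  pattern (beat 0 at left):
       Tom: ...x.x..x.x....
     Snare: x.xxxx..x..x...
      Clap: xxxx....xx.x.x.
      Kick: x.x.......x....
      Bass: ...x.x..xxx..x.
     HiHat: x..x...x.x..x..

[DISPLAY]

                  ┃api:                   ░┃   
                  ┃  enable_ssl: 60       ░┃   
                  ┃  max_connections: 4   ░┃   
                  ┃  debug: production    ▼┃   
                  ┗━━━━━━━━━━━━━━━━━━━━━━━━┛   
                                               
                                               
                                               
                                               
       ┏━━━━━━━━━━━━━━━━━━━━━━━━━━━━━━━━━━━━━┓ 
       ┃ MusicSequencer                      ┃ 
       ┠─────────────────────────────────────┨ 
       ┃      ▼12345678901234                ┃ 
       ┃   Tom···█·█··█·█····                ┃ 
       ┃ Snare█·████··█··█···                ┃ 
       ┃  Clap████····██·█·█·                ┃ 
       ┃  Kick█·█·······█····                ┃ 
       ┃  Bass···█·█··███··█·                ┃ 
       ┃ HiHat█··█···█·█··█··                ┃ 


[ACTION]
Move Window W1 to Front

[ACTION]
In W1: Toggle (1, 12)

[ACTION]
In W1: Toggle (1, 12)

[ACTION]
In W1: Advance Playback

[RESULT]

                  ┃api:                   ░┃   
                  ┃  enable_ssl: 60       ░┃   
                  ┃  max_connections: 4   ░┃   
                  ┃  debug: production    ▼┃   
                  ┗━━━━━━━━━━━━━━━━━━━━━━━━┛   
                                               
                                               
                                               
                                               
       ┏━━━━━━━━━━━━━━━━━━━━━━━━━━━━━━━━━━━━━┓ 
       ┃ MusicSequencer                      ┃ 
       ┠─────────────────────────────────────┨ 
       ┃      0▼2345678901234                ┃ 
       ┃   Tom···█·█··█·█····                ┃ 
       ┃ Snare█·████··█··█···                ┃ 
       ┃  Clap████····██·█·█·                ┃ 
       ┃  Kick█·█·······█····                ┃ 
       ┃  Bass···█·█··███··█·                ┃ 
       ┃ HiHat█··█···█·█··█··                ┃ 


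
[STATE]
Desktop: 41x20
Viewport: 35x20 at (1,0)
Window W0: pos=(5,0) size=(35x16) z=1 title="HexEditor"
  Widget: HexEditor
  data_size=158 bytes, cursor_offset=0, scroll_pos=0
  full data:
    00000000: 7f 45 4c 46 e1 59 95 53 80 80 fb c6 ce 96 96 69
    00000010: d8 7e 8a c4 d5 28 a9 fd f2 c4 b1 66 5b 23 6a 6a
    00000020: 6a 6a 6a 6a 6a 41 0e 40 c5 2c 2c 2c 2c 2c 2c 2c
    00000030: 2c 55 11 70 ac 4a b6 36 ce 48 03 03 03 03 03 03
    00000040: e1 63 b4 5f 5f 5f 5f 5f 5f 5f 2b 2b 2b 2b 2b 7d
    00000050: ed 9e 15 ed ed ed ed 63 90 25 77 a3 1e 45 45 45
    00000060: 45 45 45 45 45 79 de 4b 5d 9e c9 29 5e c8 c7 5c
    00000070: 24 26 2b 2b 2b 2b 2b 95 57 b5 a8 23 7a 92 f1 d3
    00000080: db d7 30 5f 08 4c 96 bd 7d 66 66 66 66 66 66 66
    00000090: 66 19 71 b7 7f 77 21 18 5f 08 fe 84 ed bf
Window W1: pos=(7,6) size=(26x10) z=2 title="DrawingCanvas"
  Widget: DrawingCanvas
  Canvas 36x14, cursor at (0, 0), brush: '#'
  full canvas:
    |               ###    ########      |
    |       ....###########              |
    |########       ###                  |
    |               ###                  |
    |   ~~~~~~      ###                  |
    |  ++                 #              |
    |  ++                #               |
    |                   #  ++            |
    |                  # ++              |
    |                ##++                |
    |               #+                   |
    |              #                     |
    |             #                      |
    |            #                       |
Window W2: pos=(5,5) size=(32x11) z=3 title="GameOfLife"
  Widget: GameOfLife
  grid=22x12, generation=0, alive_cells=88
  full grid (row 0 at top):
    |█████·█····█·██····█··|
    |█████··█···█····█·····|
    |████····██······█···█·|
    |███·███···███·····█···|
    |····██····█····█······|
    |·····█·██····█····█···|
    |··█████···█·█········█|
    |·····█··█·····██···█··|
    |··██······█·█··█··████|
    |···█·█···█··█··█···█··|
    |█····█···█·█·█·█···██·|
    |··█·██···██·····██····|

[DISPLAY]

    ┏━━━━━━━━━━━━━━━━━━━━━━━━━━━━━━
    ┃ HexEditor                    
    ┠──────────────────────────────
    ┃00000000  7F 45 4c 46 e1 59 95
    ┃00000010  d8 7e 8a c4 d5 28 a9
    ┏━━━━━━━━━━━━━━━━━━━━━━━━━━━━━━
    ┃ GameOfLife                   
    ┠──────────────────────────────
    ┃Gen: 0                        
    ┃███·███···███·····█···        
    ┃····██····█····█······        
    ┃·····█·██····█····█···        
    ┃··█████···█·█········█        
    ┃·····█··█·····██···█··        
    ┃··██······█·█··█··████        
    ┗━━━━━━━━━━━━━━━━━━━━━━━━━━━━━━
                                   
                                   
                                   
                                   


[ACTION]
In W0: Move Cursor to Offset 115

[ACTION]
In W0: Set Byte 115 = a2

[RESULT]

    ┏━━━━━━━━━━━━━━━━━━━━━━━━━━━━━━
    ┃ HexEditor                    
    ┠──────────────────────────────
    ┃00000000  7f 45 4c 46 e1 59 95
    ┃00000010  d8 7e 8a c4 d5 28 a9
    ┏━━━━━━━━━━━━━━━━━━━━━━━━━━━━━━
    ┃ GameOfLife                   
    ┠──────────────────────────────
    ┃Gen: 0                        
    ┃███·███···███·····█···        
    ┃····██····█····█······        
    ┃·····█·██····█····█···        
    ┃··█████···█·█········█        
    ┃·····█··█·····██···█··        
    ┃··██······█·█··█··████        
    ┗━━━━━━━━━━━━━━━━━━━━━━━━━━━━━━
                                   
                                   
                                   
                                   


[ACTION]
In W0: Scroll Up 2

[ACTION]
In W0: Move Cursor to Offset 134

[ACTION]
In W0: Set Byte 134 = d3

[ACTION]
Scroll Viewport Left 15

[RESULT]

     ┏━━━━━━━━━━━━━━━━━━━━━━━━━━━━━
     ┃ HexEditor                   
     ┠─────────────────────────────
     ┃00000000  7f 45 4c 46 e1 59 9
     ┃00000010  d8 7e 8a c4 d5 28 a
     ┏━━━━━━━━━━━━━━━━━━━━━━━━━━━━━
     ┃ GameOfLife                  
     ┠─────────────────────────────
     ┃Gen: 0                       
     ┃███·███···███·····█···       
     ┃····██····█····█······       
     ┃·····█·██····█····█···       
     ┃··█████···█·█········█       
     ┃·····█··█·····██···█··       
     ┃··██······█·█··█··████       
     ┗━━━━━━━━━━━━━━━━━━━━━━━━━━━━━
                                   
                                   
                                   
                                   
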